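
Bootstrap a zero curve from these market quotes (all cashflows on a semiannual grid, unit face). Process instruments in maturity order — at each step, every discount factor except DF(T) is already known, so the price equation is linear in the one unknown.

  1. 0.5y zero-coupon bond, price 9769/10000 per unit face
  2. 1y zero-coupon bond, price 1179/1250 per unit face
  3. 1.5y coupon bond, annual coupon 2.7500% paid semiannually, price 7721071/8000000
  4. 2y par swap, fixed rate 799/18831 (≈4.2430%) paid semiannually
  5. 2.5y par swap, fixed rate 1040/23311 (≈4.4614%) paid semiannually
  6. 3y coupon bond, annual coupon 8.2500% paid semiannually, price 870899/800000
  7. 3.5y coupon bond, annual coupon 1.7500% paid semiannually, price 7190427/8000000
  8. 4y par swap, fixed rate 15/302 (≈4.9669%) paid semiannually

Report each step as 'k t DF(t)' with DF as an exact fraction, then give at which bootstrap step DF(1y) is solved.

1 1/2 9769/10000
2 1 1179/1250
3 3/2 463/500
4 2 9201/10000
5 5/2 112/125
6 3 538/625
7 7/2 8431/10000
8 4 1643/2000
DF(1y) is solved at step 2

step 1 [0.5y] zero: DF = P = 9769/10000 ≈ 0.976900
step 2 [1y] zero: DF = P = 1179/1250 ≈ 0.943200
step 3 [1.5y] bond c/2=11/800: DF=(7721071/8000000 − 11/800·(0.976900+0.943200))/(1+11/800) = 463/500 ≈ 0.926000
step 4 [2y] swap r/2=799/37662: DF=(1 − 799/37662·(0.976900+0.943200+0.926000))/(1+799/37662) = 9201/10000 ≈ 0.920100
step 5 [2.5y] swap r/2=520/23311: DF=(1 − 520/23311·(0.976900+0.943200+0.926000+0.920100))/(1+520/23311) = 112/125 ≈ 0.896000
step 6 [3y] bond c/2=33/800: DF=(870899/800000 − 33/800·(0.976900+0.943200+0.926000+0.920100+0.896000))/(1+33/800) = 538/625 ≈ 0.860800
step 7 [3.5y] bond c/2=7/800: DF=(7190427/8000000 − 7/800·(0.976900+0.943200+0.926000+0.920100+0.896000+0.860800))/(1+7/800) = 8431/10000 ≈ 0.843100
step 8 [4y] swap r/2=15/604: DF=(1 − 15/604·(0.976900+0.943200+0.926000+0.920100+0.896000+0.860800+0.843100))/(1+15/604) = 1643/2000 ≈ 0.821500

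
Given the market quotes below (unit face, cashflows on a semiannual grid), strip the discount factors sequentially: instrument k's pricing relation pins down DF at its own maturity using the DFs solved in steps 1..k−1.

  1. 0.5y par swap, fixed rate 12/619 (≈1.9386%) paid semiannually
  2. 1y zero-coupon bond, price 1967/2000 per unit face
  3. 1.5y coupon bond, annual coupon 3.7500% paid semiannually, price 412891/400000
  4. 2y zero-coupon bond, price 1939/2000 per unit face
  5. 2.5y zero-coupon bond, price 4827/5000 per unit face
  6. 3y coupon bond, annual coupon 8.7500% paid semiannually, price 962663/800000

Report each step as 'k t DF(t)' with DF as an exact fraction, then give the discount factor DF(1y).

step 1 [0.5y] swap r/2=6/619: DF=(1 − 6/619·(0))/(1+6/619) = 619/625 ≈ 0.990400
step 2 [1y] zero: DF = P = 1967/2000 ≈ 0.983500
step 3 [1.5y] bond c/2=3/160: DF=(412891/400000 − 3/160·(0.990400+0.983500))/(1+3/160) = 9769/10000 ≈ 0.976900
step 4 [2y] zero: DF = P = 1939/2000 ≈ 0.969500
step 5 [2.5y] zero: DF = P = 4827/5000 ≈ 0.965400
step 6 [3y] bond c/2=7/160: DF=(962663/800000 − 7/160·(0.990400+0.983500+0.976900+0.969500+0.965400))/(1+7/160) = 9481/10000 ≈ 0.948100

1 1/2 619/625
2 1 1967/2000
3 3/2 9769/10000
4 2 1939/2000
5 5/2 4827/5000
6 3 9481/10000
DF(1y) = 1967/2000 ≈ 0.983500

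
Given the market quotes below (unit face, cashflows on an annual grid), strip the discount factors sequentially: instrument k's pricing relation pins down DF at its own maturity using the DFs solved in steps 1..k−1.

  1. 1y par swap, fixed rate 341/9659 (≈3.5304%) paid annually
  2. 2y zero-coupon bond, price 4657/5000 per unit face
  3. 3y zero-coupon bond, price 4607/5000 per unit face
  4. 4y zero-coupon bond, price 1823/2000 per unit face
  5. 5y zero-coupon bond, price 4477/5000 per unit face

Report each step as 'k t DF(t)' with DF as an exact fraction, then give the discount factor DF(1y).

1 1 9659/10000
2 2 4657/5000
3 3 4607/5000
4 4 1823/2000
5 5 4477/5000
DF(1y) = 9659/10000 ≈ 0.965900

step 1 [1y] swap r/1=341/9659: DF=(1 − 341/9659·(0))/(1+341/9659) = 9659/10000 ≈ 0.965900
step 2 [2y] zero: DF = P = 4657/5000 ≈ 0.931400
step 3 [3y] zero: DF = P = 4607/5000 ≈ 0.921400
step 4 [4y] zero: DF = P = 1823/2000 ≈ 0.911500
step 5 [5y] zero: DF = P = 4477/5000 ≈ 0.895400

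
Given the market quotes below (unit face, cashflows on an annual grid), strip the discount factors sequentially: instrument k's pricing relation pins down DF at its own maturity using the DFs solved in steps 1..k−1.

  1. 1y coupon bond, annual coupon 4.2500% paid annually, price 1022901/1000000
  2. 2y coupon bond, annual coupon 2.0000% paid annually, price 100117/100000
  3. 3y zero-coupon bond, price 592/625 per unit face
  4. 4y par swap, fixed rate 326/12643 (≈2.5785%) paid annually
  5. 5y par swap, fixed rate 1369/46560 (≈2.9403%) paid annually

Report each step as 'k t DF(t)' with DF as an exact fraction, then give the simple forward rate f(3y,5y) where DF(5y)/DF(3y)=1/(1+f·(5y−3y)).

step 1 [1y] bond c/1=17/400: DF=(1022901/1000000 − 17/400·(0))/(1+17/400) = 2453/2500 ≈ 0.981200
step 2 [2y] bond c/1=1/50: DF=(100117/100000 − 1/50·(0.981200))/(1+1/50) = 9623/10000 ≈ 0.962300
step 3 [3y] zero: DF = P = 592/625 ≈ 0.947200
step 4 [4y] swap r/1=326/12643: DF=(1 − 326/12643·(0.981200+0.962300+0.947200))/(1+326/12643) = 4511/5000 ≈ 0.902200
step 5 [5y] swap r/1=1369/46560: DF=(1 − 1369/46560·(0.981200+0.962300+0.947200+0.902200))/(1+1369/46560) = 8631/10000 ≈ 0.863100

1 1 2453/2500
2 2 9623/10000
3 3 592/625
4 4 4511/5000
5 5 8631/10000
f(3y,5y) = ((592/625)/(8631/10000) − 1)/(2) = 841/17262 ≈ 4.8720%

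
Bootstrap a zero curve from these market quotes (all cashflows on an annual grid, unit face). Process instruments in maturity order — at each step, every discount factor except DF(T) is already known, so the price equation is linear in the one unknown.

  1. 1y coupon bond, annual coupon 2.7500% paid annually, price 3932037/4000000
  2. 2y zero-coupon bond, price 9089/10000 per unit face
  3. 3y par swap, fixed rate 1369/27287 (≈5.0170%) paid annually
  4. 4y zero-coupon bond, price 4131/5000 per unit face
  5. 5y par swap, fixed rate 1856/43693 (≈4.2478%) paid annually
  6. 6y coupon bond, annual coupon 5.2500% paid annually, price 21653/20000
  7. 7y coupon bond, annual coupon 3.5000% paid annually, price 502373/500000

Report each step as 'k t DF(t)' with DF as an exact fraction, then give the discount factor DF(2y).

1 1 9567/10000
2 2 9089/10000
3 3 8631/10000
4 4 4131/5000
5 5 509/625
6 6 8107/10000
7 7 1989/2500
DF(2y) = 9089/10000 ≈ 0.908900

step 1 [1y] bond c/1=11/400: DF=(3932037/4000000 − 11/400·(0))/(1+11/400) = 9567/10000 ≈ 0.956700
step 2 [2y] zero: DF = P = 9089/10000 ≈ 0.908900
step 3 [3y] swap r/1=1369/27287: DF=(1 − 1369/27287·(0.956700+0.908900))/(1+1369/27287) = 8631/10000 ≈ 0.863100
step 4 [4y] zero: DF = P = 4131/5000 ≈ 0.826200
step 5 [5y] swap r/1=1856/43693: DF=(1 − 1856/43693·(0.956700+0.908900+0.863100+0.826200))/(1+1856/43693) = 509/625 ≈ 0.814400
step 6 [6y] bond c/1=21/400: DF=(21653/20000 − 21/400·(0.956700+0.908900+0.863100+0.826200+0.814400))/(1+21/400) = 8107/10000 ≈ 0.810700
step 7 [7y] bond c/1=7/200: DF=(502373/500000 − 7/200·(0.956700+0.908900+0.863100+0.826200+0.814400+0.810700))/(1+7/200) = 1989/2500 ≈ 0.795600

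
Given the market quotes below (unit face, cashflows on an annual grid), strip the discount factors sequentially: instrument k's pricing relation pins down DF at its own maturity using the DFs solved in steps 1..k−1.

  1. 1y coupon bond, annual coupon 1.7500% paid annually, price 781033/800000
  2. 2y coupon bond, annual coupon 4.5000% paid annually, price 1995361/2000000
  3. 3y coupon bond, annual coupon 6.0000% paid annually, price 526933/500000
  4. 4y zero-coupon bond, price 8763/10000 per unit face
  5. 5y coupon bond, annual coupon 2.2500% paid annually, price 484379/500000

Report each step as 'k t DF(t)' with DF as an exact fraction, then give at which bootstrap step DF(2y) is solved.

step 1 [1y] bond c/1=7/400: DF=(781033/800000 − 7/400·(0))/(1+7/400) = 1919/2000 ≈ 0.959500
step 2 [2y] bond c/1=9/200: DF=(1995361/2000000 − 9/200·(0.959500))/(1+9/200) = 4567/5000 ≈ 0.913400
step 3 [3y] bond c/1=3/50: DF=(526933/500000 − 3/50·(0.959500+0.913400))/(1+3/50) = 4441/5000 ≈ 0.888200
step 4 [4y] zero: DF = P = 8763/10000 ≈ 0.876300
step 5 [5y] bond c/1=9/400: DF=(484379/500000 − 9/400·(0.959500+0.913400+0.888200+0.876300))/(1+9/400) = 4337/5000 ≈ 0.867400

1 1 1919/2000
2 2 4567/5000
3 3 4441/5000
4 4 8763/10000
5 5 4337/5000
DF(2y) is solved at step 2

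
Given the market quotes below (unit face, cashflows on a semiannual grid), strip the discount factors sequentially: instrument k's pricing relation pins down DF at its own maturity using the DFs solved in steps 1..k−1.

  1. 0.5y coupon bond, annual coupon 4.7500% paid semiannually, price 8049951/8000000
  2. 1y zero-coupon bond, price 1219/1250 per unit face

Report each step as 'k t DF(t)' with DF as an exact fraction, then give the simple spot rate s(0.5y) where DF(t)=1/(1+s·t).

1 1/2 9829/10000
2 1 1219/1250
s(0.5y) = (1/(9829/10000) − 1)/(1/2) = 342/9829 ≈ 3.4795%

step 1 [0.5y] bond c/2=19/800: DF=(8049951/8000000 − 19/800·(0))/(1+19/800) = 9829/10000 ≈ 0.982900
step 2 [1y] zero: DF = P = 1219/1250 ≈ 0.975200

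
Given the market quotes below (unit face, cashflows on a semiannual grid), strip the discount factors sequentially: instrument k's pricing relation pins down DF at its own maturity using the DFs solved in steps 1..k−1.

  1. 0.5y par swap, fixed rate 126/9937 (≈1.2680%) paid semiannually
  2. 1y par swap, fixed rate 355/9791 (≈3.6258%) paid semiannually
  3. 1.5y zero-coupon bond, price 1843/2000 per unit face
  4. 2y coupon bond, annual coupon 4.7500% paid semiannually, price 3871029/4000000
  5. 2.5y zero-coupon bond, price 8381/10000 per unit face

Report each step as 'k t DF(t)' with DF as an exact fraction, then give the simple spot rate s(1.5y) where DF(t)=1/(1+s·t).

1 1/2 9937/10000
2 1 1929/2000
3 3/2 1843/2000
4 2 1757/2000
5 5/2 8381/10000
s(1.5y) = (1/(1843/2000) − 1)/(3/2) = 314/5529 ≈ 5.6791%

step 1 [0.5y] swap r/2=63/9937: DF=(1 − 63/9937·(0))/(1+63/9937) = 9937/10000 ≈ 0.993700
step 2 [1y] swap r/2=355/19582: DF=(1 − 355/19582·(0.993700))/(1+355/19582) = 1929/2000 ≈ 0.964500
step 3 [1.5y] zero: DF = P = 1843/2000 ≈ 0.921500
step 4 [2y] bond c/2=19/800: DF=(3871029/4000000 − 19/800·(0.993700+0.964500+0.921500))/(1+19/800) = 1757/2000 ≈ 0.878500
step 5 [2.5y] zero: DF = P = 8381/10000 ≈ 0.838100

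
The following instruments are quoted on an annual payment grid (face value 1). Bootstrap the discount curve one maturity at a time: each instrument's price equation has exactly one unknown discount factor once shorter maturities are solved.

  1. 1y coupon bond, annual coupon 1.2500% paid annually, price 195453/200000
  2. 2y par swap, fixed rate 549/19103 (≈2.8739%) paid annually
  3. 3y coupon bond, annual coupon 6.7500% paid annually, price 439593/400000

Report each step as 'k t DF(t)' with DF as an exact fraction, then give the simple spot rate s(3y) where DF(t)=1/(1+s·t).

1 1 2413/2500
2 2 9451/10000
3 3 9087/10000
s(3y) = (1/(9087/10000) − 1)/(3) = 913/27261 ≈ 3.3491%

step 1 [1y] bond c/1=1/80: DF=(195453/200000 − 1/80·(0))/(1+1/80) = 2413/2500 ≈ 0.965200
step 2 [2y] swap r/1=549/19103: DF=(1 − 549/19103·(0.965200))/(1+549/19103) = 9451/10000 ≈ 0.945100
step 3 [3y] bond c/1=27/400: DF=(439593/400000 − 27/400·(0.965200+0.945100))/(1+27/400) = 9087/10000 ≈ 0.908700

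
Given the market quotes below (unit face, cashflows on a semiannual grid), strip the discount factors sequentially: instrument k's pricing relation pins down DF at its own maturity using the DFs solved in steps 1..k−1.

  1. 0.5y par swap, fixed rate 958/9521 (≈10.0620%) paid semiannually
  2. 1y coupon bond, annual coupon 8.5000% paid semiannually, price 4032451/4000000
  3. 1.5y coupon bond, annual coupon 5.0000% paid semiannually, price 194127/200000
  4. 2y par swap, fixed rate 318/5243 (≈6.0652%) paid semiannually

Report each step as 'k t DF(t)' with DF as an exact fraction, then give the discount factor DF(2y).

step 1 [0.5y] swap r/2=479/9521: DF=(1 − 479/9521·(0))/(1+479/9521) = 9521/10000 ≈ 0.952100
step 2 [1y] bond c/2=17/400: DF=(4032451/4000000 − 17/400·(0.952100))/(1+17/400) = 4641/5000 ≈ 0.928200
step 3 [1.5y] bond c/2=1/40: DF=(194127/200000 − 1/40·(0.952100+0.928200))/(1+1/40) = 9011/10000 ≈ 0.901100
step 4 [2y] swap r/2=159/5243: DF=(1 − 159/5243·(0.952100+0.928200+0.901100))/(1+159/5243) = 8887/10000 ≈ 0.888700

1 1/2 9521/10000
2 1 4641/5000
3 3/2 9011/10000
4 2 8887/10000
DF(2y) = 8887/10000 ≈ 0.888700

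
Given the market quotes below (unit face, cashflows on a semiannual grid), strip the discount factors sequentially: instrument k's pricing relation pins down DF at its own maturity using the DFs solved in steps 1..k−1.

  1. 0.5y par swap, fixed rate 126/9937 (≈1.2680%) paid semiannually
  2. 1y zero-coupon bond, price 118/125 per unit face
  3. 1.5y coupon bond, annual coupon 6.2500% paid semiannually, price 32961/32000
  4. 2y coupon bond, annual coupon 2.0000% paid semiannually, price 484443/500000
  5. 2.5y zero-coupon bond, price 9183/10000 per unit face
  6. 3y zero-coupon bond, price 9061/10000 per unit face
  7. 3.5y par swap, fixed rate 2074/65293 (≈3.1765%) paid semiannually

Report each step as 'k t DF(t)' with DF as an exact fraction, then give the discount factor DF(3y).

step 1 [0.5y] swap r/2=63/9937: DF=(1 − 63/9937·(0))/(1+63/9937) = 9937/10000 ≈ 0.993700
step 2 [1y] zero: DF = P = 118/125 ≈ 0.944000
step 3 [1.5y] bond c/2=1/32: DF=(32961/32000 − 1/32·(0.993700+0.944000))/(1+1/32) = 9401/10000 ≈ 0.940100
step 4 [2y] bond c/2=1/100: DF=(484443/500000 − 1/100·(0.993700+0.944000+0.940100))/(1+1/100) = 2327/2500 ≈ 0.930800
step 5 [2.5y] zero: DF = P = 9183/10000 ≈ 0.918300
step 6 [3y] zero: DF = P = 9061/10000 ≈ 0.906100
step 7 [3.5y] swap r/2=1037/65293: DF=(1 − 1037/65293·(0.993700+0.944000+0.940100+0.930800+0.918300+0.906100))/(1+1037/65293) = 8963/10000 ≈ 0.896300

1 1/2 9937/10000
2 1 118/125
3 3/2 9401/10000
4 2 2327/2500
5 5/2 9183/10000
6 3 9061/10000
7 7/2 8963/10000
DF(3y) = 9061/10000 ≈ 0.906100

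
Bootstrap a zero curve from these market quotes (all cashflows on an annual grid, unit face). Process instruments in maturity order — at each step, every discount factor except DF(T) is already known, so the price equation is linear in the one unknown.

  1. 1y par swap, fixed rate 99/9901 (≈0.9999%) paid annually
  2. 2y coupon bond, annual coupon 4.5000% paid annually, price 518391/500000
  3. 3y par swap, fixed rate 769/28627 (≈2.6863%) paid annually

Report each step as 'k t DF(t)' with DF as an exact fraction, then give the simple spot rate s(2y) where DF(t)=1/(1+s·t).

1 1 9901/10000
2 2 1899/2000
3 3 9231/10000
s(2y) = (1/(1899/2000) − 1)/(2) = 101/3798 ≈ 2.6593%

step 1 [1y] swap r/1=99/9901: DF=(1 − 99/9901·(0))/(1+99/9901) = 9901/10000 ≈ 0.990100
step 2 [2y] bond c/1=9/200: DF=(518391/500000 − 9/200·(0.990100))/(1+9/200) = 1899/2000 ≈ 0.949500
step 3 [3y] swap r/1=769/28627: DF=(1 − 769/28627·(0.990100+0.949500))/(1+769/28627) = 9231/10000 ≈ 0.923100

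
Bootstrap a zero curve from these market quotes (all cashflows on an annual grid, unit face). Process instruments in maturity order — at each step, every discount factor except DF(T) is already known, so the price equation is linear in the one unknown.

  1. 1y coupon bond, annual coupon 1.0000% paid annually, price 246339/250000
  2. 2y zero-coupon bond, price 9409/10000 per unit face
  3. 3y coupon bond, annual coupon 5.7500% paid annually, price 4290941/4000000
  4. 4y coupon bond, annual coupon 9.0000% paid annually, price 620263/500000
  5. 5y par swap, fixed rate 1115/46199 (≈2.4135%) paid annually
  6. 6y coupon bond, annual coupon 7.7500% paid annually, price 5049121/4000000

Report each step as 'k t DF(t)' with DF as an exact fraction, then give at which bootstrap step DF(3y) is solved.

1 1 2439/2500
2 2 9409/10000
3 3 4551/5000
4 4 9047/10000
5 5 1777/2000
6 6 1049/1250
DF(3y) is solved at step 3

step 1 [1y] bond c/1=1/100: DF=(246339/250000 − 1/100·(0))/(1+1/100) = 2439/2500 ≈ 0.975600
step 2 [2y] zero: DF = P = 9409/10000 ≈ 0.940900
step 3 [3y] bond c/1=23/400: DF=(4290941/4000000 − 23/400·(0.975600+0.940900))/(1+23/400) = 4551/5000 ≈ 0.910200
step 4 [4y] bond c/1=9/100: DF=(620263/500000 − 9/100·(0.975600+0.940900+0.910200))/(1+9/100) = 9047/10000 ≈ 0.904700
step 5 [5y] swap r/1=1115/46199: DF=(1 − 1115/46199·(0.975600+0.940900+0.910200+0.904700))/(1+1115/46199) = 1777/2000 ≈ 0.888500
step 6 [6y] bond c/1=31/400: DF=(5049121/4000000 − 31/400·(0.975600+0.940900+0.910200+0.904700+0.888500))/(1+31/400) = 1049/1250 ≈ 0.839200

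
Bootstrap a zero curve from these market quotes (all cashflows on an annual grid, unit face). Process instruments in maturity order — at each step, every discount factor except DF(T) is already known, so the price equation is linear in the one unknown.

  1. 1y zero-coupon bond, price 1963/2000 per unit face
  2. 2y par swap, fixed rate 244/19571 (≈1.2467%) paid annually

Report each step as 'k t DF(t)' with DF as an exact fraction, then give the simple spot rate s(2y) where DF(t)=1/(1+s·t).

step 1 [1y] zero: DF = P = 1963/2000 ≈ 0.981500
step 2 [2y] swap r/1=244/19571: DF=(1 − 244/19571·(0.981500))/(1+244/19571) = 2439/2500 ≈ 0.975600

1 1 1963/2000
2 2 2439/2500
s(2y) = (1/(2439/2500) − 1)/(2) = 61/4878 ≈ 1.2505%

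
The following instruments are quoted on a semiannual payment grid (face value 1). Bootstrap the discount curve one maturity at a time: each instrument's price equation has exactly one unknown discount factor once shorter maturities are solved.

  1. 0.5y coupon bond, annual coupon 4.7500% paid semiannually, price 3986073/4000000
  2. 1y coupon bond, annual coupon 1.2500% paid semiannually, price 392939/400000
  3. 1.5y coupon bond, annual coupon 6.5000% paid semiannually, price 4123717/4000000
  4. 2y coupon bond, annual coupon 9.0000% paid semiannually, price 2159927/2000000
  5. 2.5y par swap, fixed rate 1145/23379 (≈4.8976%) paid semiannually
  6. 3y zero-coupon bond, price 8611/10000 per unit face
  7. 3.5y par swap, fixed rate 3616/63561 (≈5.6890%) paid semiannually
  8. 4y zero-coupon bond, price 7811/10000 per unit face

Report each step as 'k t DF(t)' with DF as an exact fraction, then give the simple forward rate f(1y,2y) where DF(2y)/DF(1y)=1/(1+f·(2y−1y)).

step 1 [0.5y] bond c/2=19/800: DF=(3986073/4000000 − 19/800·(0))/(1+19/800) = 4867/5000 ≈ 0.973400
step 2 [1y] bond c/2=1/160: DF=(392939/400000 − 1/160·(0.973400))/(1+1/160) = 4851/5000 ≈ 0.970200
step 3 [1.5y] bond c/2=13/400: DF=(4123717/4000000 − 13/400·(0.973400+0.970200))/(1+13/400) = 9373/10000 ≈ 0.937300
step 4 [2y] bond c/2=9/200: DF=(2159927/2000000 − 9/200·(0.973400+0.970200+0.937300))/(1+9/200) = 4547/5000 ≈ 0.909400
step 5 [2.5y] swap r/2=1145/46758: DF=(1 − 1145/46758·(0.973400+0.970200+0.937300+0.909400))/(1+1145/46758) = 1771/2000 ≈ 0.885500
step 6 [3y] zero: DF = P = 8611/10000 ≈ 0.861100
step 7 [3.5y] swap r/2=1808/63561: DF=(1 − 1808/63561·(0.973400+0.970200+0.937300+0.909400+0.885500+0.861100))/(1+1808/63561) = 512/625 ≈ 0.819200
step 8 [4y] zero: DF = P = 7811/10000 ≈ 0.781100

1 1/2 4867/5000
2 1 4851/5000
3 3/2 9373/10000
4 2 4547/5000
5 5/2 1771/2000
6 3 8611/10000
7 7/2 512/625
8 4 7811/10000
f(1y,2y) = ((4851/5000)/(4547/5000) − 1)/(1) = 304/4547 ≈ 6.6857%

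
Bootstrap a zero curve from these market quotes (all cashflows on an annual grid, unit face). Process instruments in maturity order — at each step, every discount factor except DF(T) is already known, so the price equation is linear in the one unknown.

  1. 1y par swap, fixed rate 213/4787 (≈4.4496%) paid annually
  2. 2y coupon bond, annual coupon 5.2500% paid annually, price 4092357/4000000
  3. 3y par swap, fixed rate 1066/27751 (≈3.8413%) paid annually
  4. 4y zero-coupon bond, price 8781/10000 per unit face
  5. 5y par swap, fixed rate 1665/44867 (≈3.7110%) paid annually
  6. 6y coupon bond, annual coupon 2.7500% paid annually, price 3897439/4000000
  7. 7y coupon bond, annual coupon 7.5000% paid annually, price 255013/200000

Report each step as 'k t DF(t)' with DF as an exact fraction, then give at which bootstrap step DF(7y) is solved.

step 1 [1y] swap r/1=213/4787: DF=(1 − 213/4787·(0))/(1+213/4787) = 4787/5000 ≈ 0.957400
step 2 [2y] bond c/1=21/400: DF=(4092357/4000000 − 21/400·(0.957400))/(1+21/400) = 9243/10000 ≈ 0.924300
step 3 [3y] swap r/1=1066/27751: DF=(1 − 1066/27751·(0.957400+0.924300))/(1+1066/27751) = 4467/5000 ≈ 0.893400
step 4 [4y] zero: DF = P = 8781/10000 ≈ 0.878100
step 5 [5y] swap r/1=1665/44867: DF=(1 − 1665/44867·(0.957400+0.924300+0.893400+0.878100))/(1+1665/44867) = 1667/2000 ≈ 0.833500
step 6 [6y] bond c/1=11/400: DF=(3897439/4000000 − 11/400·(0.957400+0.924300+0.893400+0.878100+0.833500))/(1+11/400) = 4141/5000 ≈ 0.828200
step 7 [7y] bond c/1=3/40: DF=(255013/200000 − 3/40·(0.957400+0.924300+0.893400+0.878100+0.833500+0.828200))/(1+3/40) = 8153/10000 ≈ 0.815300

1 1 4787/5000
2 2 9243/10000
3 3 4467/5000
4 4 8781/10000
5 5 1667/2000
6 6 4141/5000
7 7 8153/10000
DF(7y) is solved at step 7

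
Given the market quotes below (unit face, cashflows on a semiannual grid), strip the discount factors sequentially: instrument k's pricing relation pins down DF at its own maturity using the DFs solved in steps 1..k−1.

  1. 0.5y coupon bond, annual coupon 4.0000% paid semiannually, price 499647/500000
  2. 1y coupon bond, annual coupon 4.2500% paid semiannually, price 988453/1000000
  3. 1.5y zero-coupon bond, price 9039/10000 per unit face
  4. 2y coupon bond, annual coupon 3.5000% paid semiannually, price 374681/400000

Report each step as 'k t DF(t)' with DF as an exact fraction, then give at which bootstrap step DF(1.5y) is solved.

step 1 [0.5y] bond c/2=1/50: DF=(499647/500000 − 1/50·(0))/(1+1/50) = 9797/10000 ≈ 0.979700
step 2 [1y] bond c/2=17/800: DF=(988453/1000000 − 17/800·(0.979700))/(1+17/800) = 379/400 ≈ 0.947500
step 3 [1.5y] zero: DF = P = 9039/10000 ≈ 0.903900
step 4 [2y] bond c/2=7/400: DF=(374681/400000 − 7/400·(0.979700+0.947500+0.903900))/(1+7/400) = 8719/10000 ≈ 0.871900

1 1/2 9797/10000
2 1 379/400
3 3/2 9039/10000
4 2 8719/10000
DF(1.5y) is solved at step 3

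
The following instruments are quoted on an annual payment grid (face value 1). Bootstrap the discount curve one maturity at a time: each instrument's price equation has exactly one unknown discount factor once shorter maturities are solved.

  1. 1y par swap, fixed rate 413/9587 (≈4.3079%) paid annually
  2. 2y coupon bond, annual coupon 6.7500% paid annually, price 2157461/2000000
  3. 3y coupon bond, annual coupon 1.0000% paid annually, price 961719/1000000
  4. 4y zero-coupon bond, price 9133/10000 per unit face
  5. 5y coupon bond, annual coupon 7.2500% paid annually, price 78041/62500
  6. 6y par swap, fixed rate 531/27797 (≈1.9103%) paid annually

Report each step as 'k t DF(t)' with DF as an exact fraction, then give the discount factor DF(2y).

1 1 9587/10000
2 2 9499/10000
3 3 9333/10000
4 4 9133/10000
5 5 569/625
6 6 4469/5000
DF(2y) = 9499/10000 ≈ 0.949900

step 1 [1y] swap r/1=413/9587: DF=(1 − 413/9587·(0))/(1+413/9587) = 9587/10000 ≈ 0.958700
step 2 [2y] bond c/1=27/400: DF=(2157461/2000000 − 27/400·(0.958700))/(1+27/400) = 9499/10000 ≈ 0.949900
step 3 [3y] bond c/1=1/100: DF=(961719/1000000 − 1/100·(0.958700+0.949900))/(1+1/100) = 9333/10000 ≈ 0.933300
step 4 [4y] zero: DF = P = 9133/10000 ≈ 0.913300
step 5 [5y] bond c/1=29/400: DF=(78041/62500 − 29/400·(0.958700+0.949900+0.933300+0.913300))/(1+29/400) = 569/625 ≈ 0.910400
step 6 [6y] swap r/1=531/27797: DF=(1 − 531/27797·(0.958700+0.949900+0.933300+0.913300+0.910400))/(1+531/27797) = 4469/5000 ≈ 0.893800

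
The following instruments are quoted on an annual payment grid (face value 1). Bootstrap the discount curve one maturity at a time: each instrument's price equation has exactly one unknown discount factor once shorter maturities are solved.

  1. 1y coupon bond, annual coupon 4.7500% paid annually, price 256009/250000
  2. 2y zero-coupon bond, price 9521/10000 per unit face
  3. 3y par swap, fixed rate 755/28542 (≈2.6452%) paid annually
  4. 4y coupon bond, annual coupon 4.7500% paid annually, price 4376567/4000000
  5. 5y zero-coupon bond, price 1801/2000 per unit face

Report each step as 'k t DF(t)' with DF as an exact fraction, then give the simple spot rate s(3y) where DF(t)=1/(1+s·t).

1 1 611/625
2 2 9521/10000
3 3 1849/2000
4 4 9151/10000
5 5 1801/2000
s(3y) = (1/(1849/2000) − 1)/(3) = 151/5547 ≈ 2.7222%

step 1 [1y] bond c/1=19/400: DF=(256009/250000 − 19/400·(0))/(1+19/400) = 611/625 ≈ 0.977600
step 2 [2y] zero: DF = P = 9521/10000 ≈ 0.952100
step 3 [3y] swap r/1=755/28542: DF=(1 − 755/28542·(0.977600+0.952100))/(1+755/28542) = 1849/2000 ≈ 0.924500
step 4 [4y] bond c/1=19/400: DF=(4376567/4000000 − 19/400·(0.977600+0.952100+0.924500))/(1+19/400) = 9151/10000 ≈ 0.915100
step 5 [5y] zero: DF = P = 1801/2000 ≈ 0.900500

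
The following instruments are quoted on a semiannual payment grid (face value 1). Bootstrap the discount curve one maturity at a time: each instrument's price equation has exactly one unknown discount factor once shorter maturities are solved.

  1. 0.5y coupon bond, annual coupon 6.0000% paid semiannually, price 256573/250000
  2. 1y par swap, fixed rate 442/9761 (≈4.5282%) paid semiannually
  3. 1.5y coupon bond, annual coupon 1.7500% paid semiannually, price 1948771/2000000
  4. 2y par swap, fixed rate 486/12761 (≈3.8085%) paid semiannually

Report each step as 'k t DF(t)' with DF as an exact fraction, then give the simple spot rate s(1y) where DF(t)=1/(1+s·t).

1 1/2 2491/2500
2 1 4779/5000
3 3/2 949/1000
4 2 9271/10000
s(1y) = (1/(4779/5000) − 1)/(1) = 221/4779 ≈ 4.6244%

step 1 [0.5y] bond c/2=3/100: DF=(256573/250000 − 3/100·(0))/(1+3/100) = 2491/2500 ≈ 0.996400
step 2 [1y] swap r/2=221/9761: DF=(1 − 221/9761·(0.996400))/(1+221/9761) = 4779/5000 ≈ 0.955800
step 3 [1.5y] bond c/2=7/800: DF=(1948771/2000000 − 7/800·(0.996400+0.955800))/(1+7/800) = 949/1000 ≈ 0.949000
step 4 [2y] swap r/2=243/12761: DF=(1 − 243/12761·(0.996400+0.955800+0.949000))/(1+243/12761) = 9271/10000 ≈ 0.927100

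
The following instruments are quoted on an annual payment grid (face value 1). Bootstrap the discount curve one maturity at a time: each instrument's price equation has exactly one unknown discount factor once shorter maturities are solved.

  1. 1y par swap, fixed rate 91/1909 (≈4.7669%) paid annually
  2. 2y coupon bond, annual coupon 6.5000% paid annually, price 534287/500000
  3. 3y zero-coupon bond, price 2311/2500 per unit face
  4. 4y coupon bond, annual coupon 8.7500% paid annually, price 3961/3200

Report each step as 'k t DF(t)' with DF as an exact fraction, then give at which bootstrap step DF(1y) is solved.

step 1 [1y] swap r/1=91/1909: DF=(1 − 91/1909·(0))/(1+91/1909) = 1909/2000 ≈ 0.954500
step 2 [2y] bond c/1=13/200: DF=(534287/500000 − 13/200·(0.954500))/(1+13/200) = 9451/10000 ≈ 0.945100
step 3 [3y] zero: DF = P = 2311/2500 ≈ 0.924400
step 4 [4y] bond c/1=7/80: DF=(3961/3200 − 7/80·(0.954500+0.945100+0.924400))/(1+7/80) = 911/1000 ≈ 0.911000

1 1 1909/2000
2 2 9451/10000
3 3 2311/2500
4 4 911/1000
DF(1y) is solved at step 1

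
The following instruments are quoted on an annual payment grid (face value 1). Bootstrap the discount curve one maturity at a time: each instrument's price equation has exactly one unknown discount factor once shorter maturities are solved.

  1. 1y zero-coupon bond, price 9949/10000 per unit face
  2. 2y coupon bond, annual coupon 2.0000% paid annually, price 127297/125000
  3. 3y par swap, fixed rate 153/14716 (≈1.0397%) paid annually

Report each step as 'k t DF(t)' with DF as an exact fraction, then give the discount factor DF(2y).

1 1 9949/10000
2 2 9789/10000
3 3 4847/5000
DF(2y) = 9789/10000 ≈ 0.978900

step 1 [1y] zero: DF = P = 9949/10000 ≈ 0.994900
step 2 [2y] bond c/1=1/50: DF=(127297/125000 − 1/50·(0.994900))/(1+1/50) = 9789/10000 ≈ 0.978900
step 3 [3y] swap r/1=153/14716: DF=(1 − 153/14716·(0.994900+0.978900))/(1+153/14716) = 4847/5000 ≈ 0.969400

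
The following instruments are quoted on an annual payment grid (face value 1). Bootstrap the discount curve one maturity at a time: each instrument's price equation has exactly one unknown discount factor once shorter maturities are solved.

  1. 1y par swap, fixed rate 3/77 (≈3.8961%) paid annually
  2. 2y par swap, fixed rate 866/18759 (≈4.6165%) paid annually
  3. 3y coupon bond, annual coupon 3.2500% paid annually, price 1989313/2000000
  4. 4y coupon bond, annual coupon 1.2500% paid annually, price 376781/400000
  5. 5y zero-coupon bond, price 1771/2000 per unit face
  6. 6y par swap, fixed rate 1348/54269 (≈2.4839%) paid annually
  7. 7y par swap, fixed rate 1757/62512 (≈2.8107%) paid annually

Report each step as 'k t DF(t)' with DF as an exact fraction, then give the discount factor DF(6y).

step 1 [1y] swap r/1=3/77: DF=(1 − 3/77·(0))/(1+3/77) = 77/80 ≈ 0.962500
step 2 [2y] swap r/1=866/18759: DF=(1 − 866/18759·(0.962500))/(1+866/18759) = 4567/5000 ≈ 0.913400
step 3 [3y] bond c/1=13/400: DF=(1989313/2000000 − 13/400·(0.962500+0.913400))/(1+13/400) = 9043/10000 ≈ 0.904300
step 4 [4y] bond c/1=1/80: DF=(376781/400000 − 1/80·(0.962500+0.913400+0.904300))/(1+1/80) = 112/125 ≈ 0.896000
step 5 [5y] zero: DF = P = 1771/2000 ≈ 0.885500
step 6 [6y] swap r/1=1348/54269: DF=(1 − 1348/54269·(0.962500+0.913400+0.904300+0.896000+0.885500))/(1+1348/54269) = 2163/2500 ≈ 0.865200
step 7 [7y] swap r/1=1757/62512: DF=(1 − 1757/62512·(0.962500+0.913400+0.904300+0.896000+0.885500+0.865200))/(1+1757/62512) = 8243/10000 ≈ 0.824300

1 1 77/80
2 2 4567/5000
3 3 9043/10000
4 4 112/125
5 5 1771/2000
6 6 2163/2500
7 7 8243/10000
DF(6y) = 2163/2500 ≈ 0.865200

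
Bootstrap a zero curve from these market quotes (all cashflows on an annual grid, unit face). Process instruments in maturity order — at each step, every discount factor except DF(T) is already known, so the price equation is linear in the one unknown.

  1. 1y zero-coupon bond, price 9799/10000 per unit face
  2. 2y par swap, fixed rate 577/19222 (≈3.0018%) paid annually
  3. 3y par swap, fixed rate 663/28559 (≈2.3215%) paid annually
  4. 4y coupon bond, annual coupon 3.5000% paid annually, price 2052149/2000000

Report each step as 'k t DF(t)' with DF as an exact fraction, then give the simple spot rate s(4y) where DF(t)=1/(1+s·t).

step 1 [1y] zero: DF = P = 9799/10000 ≈ 0.979900
step 2 [2y] swap r/1=577/19222: DF=(1 − 577/19222·(0.979900))/(1+577/19222) = 9423/10000 ≈ 0.942300
step 3 [3y] swap r/1=663/28559: DF=(1 − 663/28559·(0.979900+0.942300))/(1+663/28559) = 9337/10000 ≈ 0.933700
step 4 [4y] bond c/1=7/200: DF=(2052149/2000000 − 7/200·(0.979900+0.942300+0.933700))/(1+7/200) = 2237/2500 ≈ 0.894800

1 1 9799/10000
2 2 9423/10000
3 3 9337/10000
4 4 2237/2500
s(4y) = (1/(2237/2500) − 1)/(4) = 263/8948 ≈ 2.9392%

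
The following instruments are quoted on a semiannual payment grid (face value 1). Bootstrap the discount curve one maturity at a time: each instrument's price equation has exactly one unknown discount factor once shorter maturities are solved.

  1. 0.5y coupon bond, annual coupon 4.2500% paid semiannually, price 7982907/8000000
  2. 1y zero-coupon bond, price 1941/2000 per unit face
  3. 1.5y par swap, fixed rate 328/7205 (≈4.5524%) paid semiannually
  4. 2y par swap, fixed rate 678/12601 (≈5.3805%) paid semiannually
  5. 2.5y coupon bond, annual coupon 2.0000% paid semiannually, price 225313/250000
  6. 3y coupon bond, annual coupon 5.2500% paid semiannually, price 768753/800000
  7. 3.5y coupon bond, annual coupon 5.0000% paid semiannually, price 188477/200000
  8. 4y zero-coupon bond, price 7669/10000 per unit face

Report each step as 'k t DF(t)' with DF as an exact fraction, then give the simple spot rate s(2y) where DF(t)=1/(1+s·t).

1 1/2 9771/10000
2 1 1941/2000
3 3/2 584/625
4 2 8983/10000
5 5/2 8549/10000
6 3 4089/5000
7 7/2 983/1250
8 4 7669/10000
s(2y) = (1/(8983/10000) − 1)/(2) = 1017/17966 ≈ 5.6607%

step 1 [0.5y] bond c/2=17/800: DF=(7982907/8000000 − 17/800·(0))/(1+17/800) = 9771/10000 ≈ 0.977100
step 2 [1y] zero: DF = P = 1941/2000 ≈ 0.970500
step 3 [1.5y] swap r/2=164/7205: DF=(1 − 164/7205·(0.977100+0.970500))/(1+164/7205) = 584/625 ≈ 0.934400
step 4 [2y] swap r/2=339/12601: DF=(1 − 339/12601·(0.977100+0.970500+0.934400))/(1+339/12601) = 8983/10000 ≈ 0.898300
step 5 [2.5y] bond c/2=1/100: DF=(225313/250000 − 1/100·(0.977100+0.970500+0.934400+0.898300))/(1+1/100) = 8549/10000 ≈ 0.854900
step 6 [3y] bond c/2=21/800: DF=(768753/800000 − 21/800·(0.977100+0.970500+0.934400+0.898300+0.854900))/(1+21/800) = 4089/5000 ≈ 0.817800
step 7 [3.5y] bond c/2=1/40: DF=(188477/200000 − 1/40·(0.977100+0.970500+0.934400+0.898300+0.854900+0.817800))/(1+1/40) = 983/1250 ≈ 0.786400
step 8 [4y] zero: DF = P = 7669/10000 ≈ 0.766900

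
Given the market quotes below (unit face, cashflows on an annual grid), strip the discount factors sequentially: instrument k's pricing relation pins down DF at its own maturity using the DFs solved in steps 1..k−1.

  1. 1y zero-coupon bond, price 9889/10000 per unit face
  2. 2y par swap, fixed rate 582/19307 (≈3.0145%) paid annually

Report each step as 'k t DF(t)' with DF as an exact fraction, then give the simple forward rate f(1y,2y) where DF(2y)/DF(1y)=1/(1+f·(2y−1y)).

1 1 9889/10000
2 2 4709/5000
f(1y,2y) = ((9889/10000)/(4709/5000) − 1)/(1) = 471/9418 ≈ 5.0011%

step 1 [1y] zero: DF = P = 9889/10000 ≈ 0.988900
step 2 [2y] swap r/1=582/19307: DF=(1 − 582/19307·(0.988900))/(1+582/19307) = 4709/5000 ≈ 0.941800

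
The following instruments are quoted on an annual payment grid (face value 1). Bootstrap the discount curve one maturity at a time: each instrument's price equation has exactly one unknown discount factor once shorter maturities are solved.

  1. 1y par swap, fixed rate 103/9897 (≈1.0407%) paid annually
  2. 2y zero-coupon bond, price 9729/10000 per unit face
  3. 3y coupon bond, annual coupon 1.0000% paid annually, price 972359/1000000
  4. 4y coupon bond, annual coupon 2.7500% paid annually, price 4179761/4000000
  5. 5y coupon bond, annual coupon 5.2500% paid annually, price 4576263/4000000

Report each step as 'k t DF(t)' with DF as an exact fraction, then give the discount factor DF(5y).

step 1 [1y] swap r/1=103/9897: DF=(1 − 103/9897·(0))/(1+103/9897) = 9897/10000 ≈ 0.989700
step 2 [2y] zero: DF = P = 9729/10000 ≈ 0.972900
step 3 [3y] bond c/1=1/100: DF=(972359/1000000 − 1/100·(0.989700+0.972900))/(1+1/100) = 9433/10000 ≈ 0.943300
step 4 [4y] bond c/1=11/400: DF=(4179761/4000000 − 11/400·(0.989700+0.972900+0.943300))/(1+11/400) = 587/625 ≈ 0.939200
step 5 [5y] bond c/1=21/400: DF=(4576263/4000000 − 21/400·(0.989700+0.972900+0.943300+0.939200))/(1+21/400) = 1119/1250 ≈ 0.895200

1 1 9897/10000
2 2 9729/10000
3 3 9433/10000
4 4 587/625
5 5 1119/1250
DF(5y) = 1119/1250 ≈ 0.895200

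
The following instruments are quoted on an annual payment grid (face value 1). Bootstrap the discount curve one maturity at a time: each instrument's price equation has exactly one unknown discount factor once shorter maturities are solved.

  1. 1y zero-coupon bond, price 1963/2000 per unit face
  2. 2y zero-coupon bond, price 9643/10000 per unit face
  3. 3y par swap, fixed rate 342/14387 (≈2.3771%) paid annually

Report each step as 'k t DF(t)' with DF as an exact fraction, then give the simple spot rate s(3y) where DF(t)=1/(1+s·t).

1 1 1963/2000
2 2 9643/10000
3 3 2329/2500
s(3y) = (1/(2329/2500) − 1)/(3) = 57/2329 ≈ 2.4474%

step 1 [1y] zero: DF = P = 1963/2000 ≈ 0.981500
step 2 [2y] zero: DF = P = 9643/10000 ≈ 0.964300
step 3 [3y] swap r/1=342/14387: DF=(1 − 342/14387·(0.981500+0.964300))/(1+342/14387) = 2329/2500 ≈ 0.931600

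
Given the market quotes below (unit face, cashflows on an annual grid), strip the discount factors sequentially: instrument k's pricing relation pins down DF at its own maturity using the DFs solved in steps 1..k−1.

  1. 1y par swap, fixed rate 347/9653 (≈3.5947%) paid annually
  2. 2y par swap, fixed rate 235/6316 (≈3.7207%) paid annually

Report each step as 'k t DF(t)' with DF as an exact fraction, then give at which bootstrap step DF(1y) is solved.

step 1 [1y] swap r/1=347/9653: DF=(1 − 347/9653·(0))/(1+347/9653) = 9653/10000 ≈ 0.965300
step 2 [2y] swap r/1=235/6316: DF=(1 − 235/6316·(0.965300))/(1+235/6316) = 1859/2000 ≈ 0.929500

1 1 9653/10000
2 2 1859/2000
DF(1y) is solved at step 1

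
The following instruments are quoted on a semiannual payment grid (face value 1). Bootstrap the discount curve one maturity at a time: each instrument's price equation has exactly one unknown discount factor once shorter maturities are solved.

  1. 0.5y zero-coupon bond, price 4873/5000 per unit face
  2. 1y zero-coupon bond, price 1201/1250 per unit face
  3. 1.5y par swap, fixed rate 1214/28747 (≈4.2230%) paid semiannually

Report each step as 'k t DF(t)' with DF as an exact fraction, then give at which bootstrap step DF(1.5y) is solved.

step 1 [0.5y] zero: DF = P = 4873/5000 ≈ 0.974600
step 2 [1y] zero: DF = P = 1201/1250 ≈ 0.960800
step 3 [1.5y] swap r/2=607/28747: DF=(1 − 607/28747·(0.974600+0.960800))/(1+607/28747) = 9393/10000 ≈ 0.939300

1 1/2 4873/5000
2 1 1201/1250
3 3/2 9393/10000
DF(1.5y) is solved at step 3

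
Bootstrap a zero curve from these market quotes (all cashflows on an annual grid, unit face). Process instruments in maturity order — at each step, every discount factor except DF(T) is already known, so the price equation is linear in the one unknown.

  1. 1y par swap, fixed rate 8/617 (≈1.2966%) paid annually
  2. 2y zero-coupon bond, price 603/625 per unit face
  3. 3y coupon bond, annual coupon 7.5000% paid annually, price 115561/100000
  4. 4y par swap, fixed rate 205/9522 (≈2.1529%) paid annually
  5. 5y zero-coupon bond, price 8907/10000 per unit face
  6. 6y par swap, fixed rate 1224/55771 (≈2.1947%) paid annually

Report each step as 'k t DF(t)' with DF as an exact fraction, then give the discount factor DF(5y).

1 1 617/625
2 2 603/625
3 3 2347/2500
4 4 459/500
5 5 8907/10000
6 6 1097/1250
DF(5y) = 8907/10000 ≈ 0.890700

step 1 [1y] swap r/1=8/617: DF=(1 − 8/617·(0))/(1+8/617) = 617/625 ≈ 0.987200
step 2 [2y] zero: DF = P = 603/625 ≈ 0.964800
step 3 [3y] bond c/1=3/40: DF=(115561/100000 − 3/40·(0.987200+0.964800))/(1+3/40) = 2347/2500 ≈ 0.938800
step 4 [4y] swap r/1=205/9522: DF=(1 − 205/9522·(0.987200+0.964800+0.938800))/(1+205/9522) = 459/500 ≈ 0.918000
step 5 [5y] zero: DF = P = 8907/10000 ≈ 0.890700
step 6 [6y] swap r/1=1224/55771: DF=(1 − 1224/55771·(0.987200+0.964800+0.938800+0.918000+0.890700))/(1+1224/55771) = 1097/1250 ≈ 0.877600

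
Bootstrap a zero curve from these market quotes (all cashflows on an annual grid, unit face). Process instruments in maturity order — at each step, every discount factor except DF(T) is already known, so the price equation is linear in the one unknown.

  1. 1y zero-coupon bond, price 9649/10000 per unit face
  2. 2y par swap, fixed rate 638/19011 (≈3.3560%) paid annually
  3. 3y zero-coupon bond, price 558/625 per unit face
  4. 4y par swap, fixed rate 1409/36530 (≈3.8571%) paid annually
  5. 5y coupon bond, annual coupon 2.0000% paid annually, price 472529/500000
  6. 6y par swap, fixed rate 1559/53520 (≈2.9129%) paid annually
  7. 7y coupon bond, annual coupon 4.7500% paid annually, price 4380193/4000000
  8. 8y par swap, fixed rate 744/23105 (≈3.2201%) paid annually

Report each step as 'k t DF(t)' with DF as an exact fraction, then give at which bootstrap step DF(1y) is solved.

step 1 [1y] zero: DF = P = 9649/10000 ≈ 0.964900
step 2 [2y] swap r/1=638/19011: DF=(1 − 638/19011·(0.964900))/(1+638/19011) = 4681/5000 ≈ 0.936200
step 3 [3y] zero: DF = P = 558/625 ≈ 0.892800
step 4 [4y] swap r/1=1409/36530: DF=(1 − 1409/36530·(0.964900+0.936200+0.892800))/(1+1409/36530) = 8591/10000 ≈ 0.859100
step 5 [5y] bond c/1=1/50: DF=(472529/500000 − 1/50·(0.964900+0.936200+0.892800+0.859100))/(1+1/50) = 8549/10000 ≈ 0.854900
step 6 [6y] swap r/1=1559/53520: DF=(1 − 1559/53520·(0.964900+0.936200+0.892800+0.859100+0.854900))/(1+1559/53520) = 8441/10000 ≈ 0.844100
step 7 [7y] bond c/1=19/400: DF=(4380193/4000000 − 19/400·(0.964900+0.936200+0.892800+0.859100+0.854900+0.844100))/(1+19/400) = 8027/10000 ≈ 0.802700
step 8 [8y] swap r/1=744/23105: DF=(1 − 744/23105·(0.964900+0.936200+0.892800+0.859100+0.854900+0.844100+0.802700))/(1+744/23105) = 971/1250 ≈ 0.776800

1 1 9649/10000
2 2 4681/5000
3 3 558/625
4 4 8591/10000
5 5 8549/10000
6 6 8441/10000
7 7 8027/10000
8 8 971/1250
DF(1y) is solved at step 1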